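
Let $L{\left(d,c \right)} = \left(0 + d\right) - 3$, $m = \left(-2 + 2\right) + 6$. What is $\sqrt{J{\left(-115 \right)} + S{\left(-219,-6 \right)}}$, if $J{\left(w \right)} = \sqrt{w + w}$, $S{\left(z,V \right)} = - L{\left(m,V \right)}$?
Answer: $\sqrt{-3 + i \sqrt{230}} \approx 2.496 + 3.0381 i$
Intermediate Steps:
$m = 6$ ($m = 0 + 6 = 6$)
$L{\left(d,c \right)} = -3 + d$ ($L{\left(d,c \right)} = d - 3 = -3 + d$)
$S{\left(z,V \right)} = -3$ ($S{\left(z,V \right)} = - (-3 + 6) = \left(-1\right) 3 = -3$)
$J{\left(w \right)} = \sqrt{2} \sqrt{w}$ ($J{\left(w \right)} = \sqrt{2 w} = \sqrt{2} \sqrt{w}$)
$\sqrt{J{\left(-115 \right)} + S{\left(-219,-6 \right)}} = \sqrt{\sqrt{2} \sqrt{-115} - 3} = \sqrt{\sqrt{2} i \sqrt{115} - 3} = \sqrt{i \sqrt{230} - 3} = \sqrt{-3 + i \sqrt{230}}$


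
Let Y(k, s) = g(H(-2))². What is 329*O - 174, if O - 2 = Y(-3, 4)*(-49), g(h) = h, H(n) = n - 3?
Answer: -402541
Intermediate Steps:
H(n) = -3 + n
Y(k, s) = 25 (Y(k, s) = (-3 - 2)² = (-5)² = 25)
O = -1223 (O = 2 + 25*(-49) = 2 - 1225 = -1223)
329*O - 174 = 329*(-1223) - 174 = -402367 - 174 = -402541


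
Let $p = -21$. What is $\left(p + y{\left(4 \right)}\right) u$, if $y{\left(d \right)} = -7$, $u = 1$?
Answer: $-28$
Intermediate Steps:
$\left(p + y{\left(4 \right)}\right) u = \left(-21 - 7\right) 1 = \left(-28\right) 1 = -28$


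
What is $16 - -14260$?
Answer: $14276$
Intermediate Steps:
$16 - -14260 = 16 + 14260 = 14276$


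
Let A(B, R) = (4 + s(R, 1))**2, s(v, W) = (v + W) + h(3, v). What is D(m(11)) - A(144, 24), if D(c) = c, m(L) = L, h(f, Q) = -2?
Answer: -718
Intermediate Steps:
s(v, W) = -2 + W + v (s(v, W) = (v + W) - 2 = (W + v) - 2 = -2 + W + v)
A(B, R) = (3 + R)**2 (A(B, R) = (4 + (-2 + 1 + R))**2 = (4 + (-1 + R))**2 = (3 + R)**2)
D(m(11)) - A(144, 24) = 11 - (3 + 24)**2 = 11 - 1*27**2 = 11 - 1*729 = 11 - 729 = -718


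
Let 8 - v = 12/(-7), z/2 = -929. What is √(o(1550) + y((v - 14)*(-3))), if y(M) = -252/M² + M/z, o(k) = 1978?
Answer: 2*√4701538120622/97545 ≈ 44.458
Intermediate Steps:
z = -1858 (z = 2*(-929) = -1858)
v = 68/7 (v = 8 - 12/(-7) = 8 - 12*(-1)/7 = 8 - 1*(-12/7) = 8 + 12/7 = 68/7 ≈ 9.7143)
y(M) = -252/M² - M/1858 (y(M) = -252/M² + M/(-1858) = -252/M² + M*(-1/1858) = -252/M² - M/1858)
√(o(1550) + y((v - 14)*(-3))) = √(1978 + (-252*1/(9*(68/7 - 14)²) - (68/7 - 14)*(-3)/1858)) = √(1978 + (-252/(-30/7*(-3))² - (-15)*(-3)/6503)) = √(1978 + (-252/(90/7)² - 1/1858*90/7)) = √(1978 + (-252*49/8100 - 45/6503)) = √(1978 + (-343/225 - 45/6503)) = √(1978 - 2240654/1463175) = √(2891919496/1463175) = 2*√4701538120622/97545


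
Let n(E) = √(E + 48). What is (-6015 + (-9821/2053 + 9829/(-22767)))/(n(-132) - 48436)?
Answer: 3407336850953581/27413931432315795 + 281388789409*I*√21/54827862864631590 ≈ 0.12429 + 2.3519e-5*I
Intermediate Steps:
n(E) = √(48 + E)
(-6015 + (-9821/2053 + 9829/(-22767)))/(n(-132) - 48436) = (-6015 + (-9821/2053 + 9829/(-22767)))/(√(48 - 132) - 48436) = (-6015 + (-9821*1/2053 + 9829*(-1/22767)))/(√(-84) - 48436) = (-6015 + (-9821/2053 - 9829/22767))/(2*I*√21 - 48436) = (-6015 - 243773644/46740651)/(-48436 + 2*I*√21) = -281388789409/(46740651*(-48436 + 2*I*√21))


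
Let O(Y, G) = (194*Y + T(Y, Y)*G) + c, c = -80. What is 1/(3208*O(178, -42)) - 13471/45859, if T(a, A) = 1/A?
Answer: -132506033304925/451087103296104 ≈ -0.29375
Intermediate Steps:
O(Y, G) = -80 + 194*Y + G/Y (O(Y, G) = (194*Y + G/Y) - 80 = -80 + 194*Y + G/Y)
1/(3208*O(178, -42)) - 13471/45859 = 1/(3208*(-80 + 194*178 - 42/178)) - 13471/45859 = 1/(3208*(-80 + 34532 - 42*1/178)) - 13471*1/45859 = 1/(3208*(-80 + 34532 - 21/89)) - 13471/45859 = 1/(3208*(3066207/89)) - 13471/45859 = (1/3208)*(89/3066207) - 13471/45859 = 89/9836392056 - 13471/45859 = -132506033304925/451087103296104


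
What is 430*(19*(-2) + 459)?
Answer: 181030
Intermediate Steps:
430*(19*(-2) + 459) = 430*(-38 + 459) = 430*421 = 181030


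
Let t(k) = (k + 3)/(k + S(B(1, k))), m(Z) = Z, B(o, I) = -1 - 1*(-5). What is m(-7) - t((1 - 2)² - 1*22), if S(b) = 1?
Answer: -79/10 ≈ -7.9000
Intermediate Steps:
B(o, I) = 4 (B(o, I) = -1 + 5 = 4)
t(k) = (3 + k)/(1 + k) (t(k) = (k + 3)/(k + 1) = (3 + k)/(1 + k))
m(-7) - t((1 - 2)² - 1*22) = -7 - (3 + ((1 - 2)² - 1*22))/(1 + ((1 - 2)² - 1*22)) = -7 - (3 + ((-1)² - 22))/(1 + ((-1)² - 22)) = -7 - (3 + (1 - 22))/(1 + (1 - 22)) = -7 - (3 - 21)/(1 - 21) = -7 - (-18)/(-20) = -7 - (-1)*(-18)/20 = -7 - 1*9/10 = -7 - 9/10 = -79/10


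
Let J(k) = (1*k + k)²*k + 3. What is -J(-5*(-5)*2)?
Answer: -500003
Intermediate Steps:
J(k) = 3 + 4*k³ (J(k) = (k + k)²*k + 3 = (2*k)²*k + 3 = (4*k²)*k + 3 = 4*k³ + 3 = 3 + 4*k³)
-J(-5*(-5)*2) = -(3 + 4*(-5*(-5)*2)³) = -(3 + 4*(25*2)³) = -(3 + 4*50³) = -(3 + 4*125000) = -(3 + 500000) = -1*500003 = -500003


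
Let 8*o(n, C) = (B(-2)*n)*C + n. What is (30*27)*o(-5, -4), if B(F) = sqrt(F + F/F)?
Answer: -2025/4 + 2025*I ≈ -506.25 + 2025.0*I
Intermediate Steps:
B(F) = sqrt(1 + F) (B(F) = sqrt(F + 1) = sqrt(1 + F))
o(n, C) = n/8 + I*C*n/8 (o(n, C) = ((sqrt(1 - 2)*n)*C + n)/8 = ((sqrt(-1)*n)*C + n)/8 = ((I*n)*C + n)/8 = (I*C*n + n)/8 = (n + I*C*n)/8 = n/8 + I*C*n/8)
(30*27)*o(-5, -4) = (30*27)*((1/8)*(-5)*(1 + I*(-4))) = 810*((1/8)*(-5)*(1 - 4*I)) = 810*(-5/8 + 5*I/2) = -2025/4 + 2025*I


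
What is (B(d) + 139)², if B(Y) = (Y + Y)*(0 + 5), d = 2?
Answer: 25281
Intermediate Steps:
B(Y) = 10*Y (B(Y) = (2*Y)*5 = 10*Y)
(B(d) + 139)² = (10*2 + 139)² = (20 + 139)² = 159² = 25281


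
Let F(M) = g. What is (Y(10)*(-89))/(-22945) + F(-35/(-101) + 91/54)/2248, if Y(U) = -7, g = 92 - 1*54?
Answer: -264297/25790180 ≈ -0.010248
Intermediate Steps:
g = 38 (g = 92 - 54 = 38)
F(M) = 38
(Y(10)*(-89))/(-22945) + F(-35/(-101) + 91/54)/2248 = -7*(-89)/(-22945) + 38/2248 = 623*(-1/22945) + 38*(1/2248) = -623/22945 + 19/1124 = -264297/25790180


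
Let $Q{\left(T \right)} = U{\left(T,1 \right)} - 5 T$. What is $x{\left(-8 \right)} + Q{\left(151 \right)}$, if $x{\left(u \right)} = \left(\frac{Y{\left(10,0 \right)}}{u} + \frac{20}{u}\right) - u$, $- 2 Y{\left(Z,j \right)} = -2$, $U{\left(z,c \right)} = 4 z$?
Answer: $- \frac{1165}{8} \approx -145.63$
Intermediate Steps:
$Y{\left(Z,j \right)} = 1$ ($Y{\left(Z,j \right)} = \left(- \frac{1}{2}\right) \left(-2\right) = 1$)
$Q{\left(T \right)} = - T$ ($Q{\left(T \right)} = 4 T - 5 T = - T$)
$x{\left(u \right)} = - u + \frac{21}{u}$ ($x{\left(u \right)} = \left(1 \frac{1}{u} + \frac{20}{u}\right) - u = \left(\frac{1}{u} + \frac{20}{u}\right) - u = \frac{21}{u} - u = - u + \frac{21}{u}$)
$x{\left(-8 \right)} + Q{\left(151 \right)} = \left(\left(-1\right) \left(-8\right) + \frac{21}{-8}\right) - 151 = \left(8 + 21 \left(- \frac{1}{8}\right)\right) - 151 = \left(8 - \frac{21}{8}\right) - 151 = \frac{43}{8} - 151 = - \frac{1165}{8}$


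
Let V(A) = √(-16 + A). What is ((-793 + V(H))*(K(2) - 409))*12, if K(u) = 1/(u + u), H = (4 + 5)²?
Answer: 3889665 - 4905*√65 ≈ 3.8501e+6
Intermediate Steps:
H = 81 (H = 9² = 81)
K(u) = 1/(2*u)
((-793 + V(H))*(K(2) - 409))*12 = ((-793 + √(-16 + 81))*((½)/2 - 409))*12 = ((-793 + √65)*((½)*(½) - 409))*12 = ((-793 + √65)*(¼ - 409))*12 = ((-793 + √65)*(-1635/4))*12 = (1296555/4 - 1635*√65/4)*12 = 3889665 - 4905*√65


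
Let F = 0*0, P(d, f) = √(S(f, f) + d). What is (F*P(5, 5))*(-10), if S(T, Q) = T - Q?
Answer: 0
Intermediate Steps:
P(d, f) = √d (P(d, f) = √((f - f) + d) = √(0 + d) = √d)
F = 0
(F*P(5, 5))*(-10) = (0*√5)*(-10) = 0*(-10) = 0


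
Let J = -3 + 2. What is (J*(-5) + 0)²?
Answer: 25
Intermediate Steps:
J = -1
(J*(-5) + 0)² = (-1*(-5) + 0)² = (5 + 0)² = 5² = 25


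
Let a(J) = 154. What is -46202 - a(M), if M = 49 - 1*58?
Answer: -46356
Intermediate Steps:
M = -9 (M = 49 - 58 = -9)
-46202 - a(M) = -46202 - 1*154 = -46202 - 154 = -46356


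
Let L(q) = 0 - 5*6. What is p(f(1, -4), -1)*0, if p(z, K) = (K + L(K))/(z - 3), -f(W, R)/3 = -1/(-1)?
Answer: 0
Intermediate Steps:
L(q) = -30 (L(q) = 0 - 1*30 = 0 - 30 = -30)
f(W, R) = -3 (f(W, R) = -(-3)/(-1) = -(-3)*(-1) = -3*1 = -3)
p(z, K) = (-30 + K)/(-3 + z) (p(z, K) = (K - 30)/(z - 3) = (-30 + K)/(-3 + z))
p(f(1, -4), -1)*0 = ((-30 - 1)/(-3 - 3))*0 = (-31/(-6))*0 = -⅙*(-31)*0 = (31/6)*0 = 0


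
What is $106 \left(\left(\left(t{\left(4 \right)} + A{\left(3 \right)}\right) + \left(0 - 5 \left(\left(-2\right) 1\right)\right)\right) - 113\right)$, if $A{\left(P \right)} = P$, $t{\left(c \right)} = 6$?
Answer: $-9964$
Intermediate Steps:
$106 \left(\left(\left(t{\left(4 \right)} + A{\left(3 \right)}\right) + \left(0 - 5 \left(\left(-2\right) 1\right)\right)\right) - 113\right) = 106 \left(\left(\left(6 + 3\right) + \left(0 - 5 \left(\left(-2\right) 1\right)\right)\right) - 113\right) = 106 \left(\left(9 + \left(0 - -10\right)\right) - 113\right) = 106 \left(\left(9 + \left(0 + 10\right)\right) - 113\right) = 106 \left(\left(9 + 10\right) - 113\right) = 106 \left(19 - 113\right) = 106 \left(-94\right) = -9964$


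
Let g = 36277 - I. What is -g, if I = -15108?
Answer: -51385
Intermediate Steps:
g = 51385 (g = 36277 - 1*(-15108) = 36277 + 15108 = 51385)
-g = -1*51385 = -51385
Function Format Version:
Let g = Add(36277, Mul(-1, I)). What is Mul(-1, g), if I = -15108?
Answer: -51385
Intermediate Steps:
g = 51385 (g = Add(36277, Mul(-1, -15108)) = Add(36277, 15108) = 51385)
Mul(-1, g) = Mul(-1, 51385) = -51385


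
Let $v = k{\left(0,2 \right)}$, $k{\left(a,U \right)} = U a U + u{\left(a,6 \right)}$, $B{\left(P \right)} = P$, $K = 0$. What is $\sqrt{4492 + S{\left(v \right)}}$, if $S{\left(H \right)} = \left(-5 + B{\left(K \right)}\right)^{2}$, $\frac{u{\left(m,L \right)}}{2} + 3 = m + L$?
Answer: $\sqrt{4517} \approx 67.209$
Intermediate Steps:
$u{\left(m,L \right)} = -6 + 2 L + 2 m$ ($u{\left(m,L \right)} = -6 + 2 \left(m + L\right) = -6 + 2 \left(L + m\right) = -6 + \left(2 L + 2 m\right) = -6 + 2 L + 2 m$)
$k{\left(a,U \right)} = 6 + 2 a + a U^{2}$ ($k{\left(a,U \right)} = U a U + \left(-6 + 2 \cdot 6 + 2 a\right) = a U^{2} + \left(-6 + 12 + 2 a\right) = a U^{2} + \left(6 + 2 a\right) = 6 + 2 a + a U^{2}$)
$v = 6$ ($v = 6 + 2 \cdot 0 + 0 \cdot 2^{2} = 6 + 0 + 0 \cdot 4 = 6 + 0 + 0 = 6$)
$S{\left(H \right)} = 25$ ($S{\left(H \right)} = \left(-5 + 0\right)^{2} = \left(-5\right)^{2} = 25$)
$\sqrt{4492 + S{\left(v \right)}} = \sqrt{4492 + 25} = \sqrt{4517}$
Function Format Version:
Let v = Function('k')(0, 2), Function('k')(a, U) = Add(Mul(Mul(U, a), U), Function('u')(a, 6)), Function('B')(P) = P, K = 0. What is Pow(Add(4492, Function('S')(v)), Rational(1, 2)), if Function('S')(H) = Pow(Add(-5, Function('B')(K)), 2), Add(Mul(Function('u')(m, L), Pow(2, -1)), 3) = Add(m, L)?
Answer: Pow(4517, Rational(1, 2)) ≈ 67.209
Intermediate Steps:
Function('u')(m, L) = Add(-6, Mul(2, L), Mul(2, m)) (Function('u')(m, L) = Add(-6, Mul(2, Add(m, L))) = Add(-6, Mul(2, Add(L, m))) = Add(-6, Add(Mul(2, L), Mul(2, m))) = Add(-6, Mul(2, L), Mul(2, m)))
Function('k')(a, U) = Add(6, Mul(2, a), Mul(a, Pow(U, 2))) (Function('k')(a, U) = Add(Mul(Mul(U, a), U), Add(-6, Mul(2, 6), Mul(2, a))) = Add(Mul(a, Pow(U, 2)), Add(-6, 12, Mul(2, a))) = Add(Mul(a, Pow(U, 2)), Add(6, Mul(2, a))) = Add(6, Mul(2, a), Mul(a, Pow(U, 2))))
v = 6 (v = Add(6, Mul(2, 0), Mul(0, Pow(2, 2))) = Add(6, 0, Mul(0, 4)) = Add(6, 0, 0) = 6)
Function('S')(H) = 25 (Function('S')(H) = Pow(Add(-5, 0), 2) = Pow(-5, 2) = 25)
Pow(Add(4492, Function('S')(v)), Rational(1, 2)) = Pow(Add(4492, 25), Rational(1, 2)) = Pow(4517, Rational(1, 2))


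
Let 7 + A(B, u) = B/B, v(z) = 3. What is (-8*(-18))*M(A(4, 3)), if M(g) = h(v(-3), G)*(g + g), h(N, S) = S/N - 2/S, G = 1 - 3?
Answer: -576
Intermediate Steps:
G = -2
h(N, S) = -2/S + S/N
A(B, u) = -6 (A(B, u) = -7 + B/B = -7 + 1 = -6)
M(g) = 2*g/3 (M(g) = (-2/(-2) - 2/3)*(g + g) = (-2*(-½) - 2*⅓)*(2*g) = (1 - ⅔)*(2*g) = (2*g)/3 = 2*g/3)
(-8*(-18))*M(A(4, 3)) = (-8*(-18))*((⅔)*(-6)) = 144*(-4) = -576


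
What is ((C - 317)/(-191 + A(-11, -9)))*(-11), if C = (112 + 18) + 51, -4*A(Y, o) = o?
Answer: -5984/755 ≈ -7.9258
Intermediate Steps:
A(Y, o) = -o/4
C = 181 (C = 130 + 51 = 181)
((C - 317)/(-191 + A(-11, -9)))*(-11) = ((181 - 317)/(-191 - ¼*(-9)))*(-11) = -136/(-191 + 9/4)*(-11) = -136/(-755/4)*(-11) = -136*(-4/755)*(-11) = (544/755)*(-11) = -5984/755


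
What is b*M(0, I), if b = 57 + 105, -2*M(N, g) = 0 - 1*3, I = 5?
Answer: 243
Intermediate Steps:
M(N, g) = 3/2 (M(N, g) = -(0 - 1*3)/2 = -(0 - 3)/2 = -½*(-3) = 3/2)
b = 162
b*M(0, I) = 162*(3/2) = 243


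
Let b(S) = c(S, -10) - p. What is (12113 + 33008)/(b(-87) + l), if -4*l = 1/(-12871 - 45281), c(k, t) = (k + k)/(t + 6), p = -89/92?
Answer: 241396628064/237899855 ≈ 1014.7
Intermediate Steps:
p = -89/92 (p = -89*1/92 = -89/92 ≈ -0.96739)
c(k, t) = 2*k/(6 + t) (c(k, t) = (2*k)/(6 + t) = 2*k/(6 + t))
l = 1/232608 (l = -1/(4*(-12871 - 45281)) = -1/4/(-58152) = -1/4*(-1/58152) = 1/232608 ≈ 4.2991e-6)
b(S) = 89/92 - S/2 (b(S) = 2*S/(6 - 10) - 1*(-89/92) = 2*S/(-4) + 89/92 = 2*S*(-1/4) + 89/92 = -S/2 + 89/92 = 89/92 - S/2)
(12113 + 33008)/(b(-87) + l) = (12113 + 33008)/((89/92 - 1/2*(-87)) + 1/232608) = 45121/((89/92 + 87/2) + 1/232608) = 45121/(4091/92 + 1/232608) = 45121/(237899855/5349984) = 45121*(5349984/237899855) = 241396628064/237899855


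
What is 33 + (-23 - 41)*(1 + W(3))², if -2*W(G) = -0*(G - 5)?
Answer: -31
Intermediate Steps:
W(G) = 0 (W(G) = -(-1)*0*(G - 5)/2 = -(-1)*0*(-5 + G)/2 = -(-1)*0/2 = -½*0 = 0)
33 + (-23 - 41)*(1 + W(3))² = 33 + (-23 - 41)*(1 + 0)² = 33 - 64*1² = 33 - 64*1 = 33 - 64 = -31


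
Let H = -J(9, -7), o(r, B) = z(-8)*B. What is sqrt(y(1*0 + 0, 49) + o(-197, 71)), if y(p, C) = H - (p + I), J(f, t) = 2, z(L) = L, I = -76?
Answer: I*sqrt(494) ≈ 22.226*I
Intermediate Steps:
o(r, B) = -8*B
H = -2 (H = -1*2 = -2)
y(p, C) = 74 - p (y(p, C) = -2 - (p - 76) = -2 - (-76 + p) = -2 + (76 - p) = 74 - p)
sqrt(y(1*0 + 0, 49) + o(-197, 71)) = sqrt((74 - (1*0 + 0)) - 8*71) = sqrt((74 - (0 + 0)) - 568) = sqrt((74 - 1*0) - 568) = sqrt((74 + 0) - 568) = sqrt(74 - 568) = sqrt(-494) = I*sqrt(494)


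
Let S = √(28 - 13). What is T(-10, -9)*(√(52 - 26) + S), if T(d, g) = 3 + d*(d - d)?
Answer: 3*√15 + 3*√26 ≈ 26.916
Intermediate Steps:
T(d, g) = 3 (T(d, g) = 3 + d*0 = 3 + 0 = 3)
S = √15 ≈ 3.8730
T(-10, -9)*(√(52 - 26) + S) = 3*(√(52 - 26) + √15) = 3*(√26 + √15) = 3*(√15 + √26) = 3*√15 + 3*√26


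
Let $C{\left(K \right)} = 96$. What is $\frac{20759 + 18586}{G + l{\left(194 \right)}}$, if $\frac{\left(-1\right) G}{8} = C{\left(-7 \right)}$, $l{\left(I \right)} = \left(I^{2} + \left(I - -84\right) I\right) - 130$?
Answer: $\frac{7869}{18134} \approx 0.43394$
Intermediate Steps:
$l{\left(I \right)} = -130 + I^{2} + I \left(84 + I\right)$ ($l{\left(I \right)} = \left(I^{2} + \left(I + 84\right) I\right) - 130 = \left(I^{2} + \left(84 + I\right) I\right) - 130 = \left(I^{2} + I \left(84 + I\right)\right) - 130 = -130 + I^{2} + I \left(84 + I\right)$)
$G = -768$ ($G = \left(-8\right) 96 = -768$)
$\frac{20759 + 18586}{G + l{\left(194 \right)}} = \frac{20759 + 18586}{-768 + \left(-130 + 2 \cdot 194^{2} + 84 \cdot 194\right)} = \frac{39345}{-768 + \left(-130 + 2 \cdot 37636 + 16296\right)} = \frac{39345}{-768 + \left(-130 + 75272 + 16296\right)} = \frac{39345}{-768 + 91438} = \frac{39345}{90670} = 39345 \cdot \frac{1}{90670} = \frac{7869}{18134}$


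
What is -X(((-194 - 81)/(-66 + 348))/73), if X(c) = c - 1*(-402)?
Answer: -8275297/20586 ≈ -401.99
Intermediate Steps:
X(c) = 402 + c (X(c) = c + 402 = 402 + c)
-X(((-194 - 81)/(-66 + 348))/73) = -(402 + ((-194 - 81)/(-66 + 348))/73) = -(402 - 275/282*(1/73)) = -(402 - 275*1/282*(1/73)) = -(402 - 275/282*1/73) = -(402 - 275/20586) = -1*8275297/20586 = -8275297/20586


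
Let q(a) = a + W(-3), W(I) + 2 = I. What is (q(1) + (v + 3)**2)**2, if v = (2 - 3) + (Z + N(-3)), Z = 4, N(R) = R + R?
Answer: 16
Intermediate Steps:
N(R) = 2*R
W(I) = -2 + I
v = -3 (v = (2 - 3) + (4 + 2*(-3)) = -1 + (4 - 6) = -1 - 2 = -3)
q(a) = -5 + a (q(a) = a + (-2 - 3) = a - 5 = -5 + a)
(q(1) + (v + 3)**2)**2 = ((-5 + 1) + (-3 + 3)**2)**2 = (-4 + 0**2)**2 = (-4 + 0)**2 = (-4)**2 = 16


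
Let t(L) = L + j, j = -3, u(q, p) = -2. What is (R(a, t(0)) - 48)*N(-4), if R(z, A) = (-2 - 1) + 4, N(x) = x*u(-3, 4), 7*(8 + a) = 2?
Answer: -376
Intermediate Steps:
a = -54/7 (a = -8 + (⅐)*2 = -8 + 2/7 = -54/7 ≈ -7.7143)
N(x) = -2*x (N(x) = x*(-2) = -2*x)
t(L) = -3 + L (t(L) = L - 3 = -3 + L)
R(z, A) = 1 (R(z, A) = -3 + 4 = 1)
(R(a, t(0)) - 48)*N(-4) = (1 - 48)*(-2*(-4)) = -47*8 = -376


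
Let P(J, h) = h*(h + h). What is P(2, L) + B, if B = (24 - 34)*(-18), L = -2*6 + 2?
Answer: 380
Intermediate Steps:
L = -10 (L = -12 + 2 = -10)
P(J, h) = 2*h² (P(J, h) = h*(2*h) = 2*h²)
B = 180 (B = -10*(-18) = 180)
P(2, L) + B = 2*(-10)² + 180 = 2*100 + 180 = 200 + 180 = 380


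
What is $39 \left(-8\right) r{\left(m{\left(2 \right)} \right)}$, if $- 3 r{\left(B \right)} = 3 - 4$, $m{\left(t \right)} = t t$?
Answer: $-104$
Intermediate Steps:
$m{\left(t \right)} = t^{2}$
$r{\left(B \right)} = \frac{1}{3}$ ($r{\left(B \right)} = - \frac{3 - 4}{3} = \left(- \frac{1}{3}\right) \left(-1\right) = \frac{1}{3}$)
$39 \left(-8\right) r{\left(m{\left(2 \right)} \right)} = 39 \left(-8\right) \frac{1}{3} = \left(-312\right) \frac{1}{3} = -104$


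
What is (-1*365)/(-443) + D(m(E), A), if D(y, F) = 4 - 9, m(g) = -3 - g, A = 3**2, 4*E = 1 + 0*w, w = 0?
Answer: -1850/443 ≈ -4.1761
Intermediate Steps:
E = 1/4 (E = (1 + 0*0)/4 = (1 + 0)/4 = (1/4)*1 = 1/4 ≈ 0.25000)
A = 9
D(y, F) = -5
(-1*365)/(-443) + D(m(E), A) = (-1*365)/(-443) - 5 = -1/443*(-365) - 5 = 365/443 - 5 = -1850/443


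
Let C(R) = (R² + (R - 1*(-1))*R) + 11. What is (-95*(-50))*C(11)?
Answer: 1254000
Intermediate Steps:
C(R) = 11 + R² + R*(1 + R) (C(R) = (R² + (R + 1)*R) + 11 = (R² + (1 + R)*R) + 11 = (R² + R*(1 + R)) + 11 = 11 + R² + R*(1 + R))
(-95*(-50))*C(11) = (-95*(-50))*(11 + 11 + 2*11²) = 4750*(11 + 11 + 2*121) = 4750*(11 + 11 + 242) = 4750*264 = 1254000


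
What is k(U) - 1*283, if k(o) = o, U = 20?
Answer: -263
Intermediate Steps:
k(U) - 1*283 = 20 - 1*283 = 20 - 283 = -263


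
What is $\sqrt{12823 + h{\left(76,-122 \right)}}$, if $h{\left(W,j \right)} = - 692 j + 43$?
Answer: $3 \sqrt{10810} \approx 311.91$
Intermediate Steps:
$h{\left(W,j \right)} = 43 - 692 j$
$\sqrt{12823 + h{\left(76,-122 \right)}} = \sqrt{12823 + \left(43 - -84424\right)} = \sqrt{12823 + \left(43 + 84424\right)} = \sqrt{12823 + 84467} = \sqrt{97290} = 3 \sqrt{10810}$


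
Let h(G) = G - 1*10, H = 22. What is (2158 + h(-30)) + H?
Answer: 2140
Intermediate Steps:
h(G) = -10 + G (h(G) = G - 10 = -10 + G)
(2158 + h(-30)) + H = (2158 + (-10 - 30)) + 22 = (2158 - 40) + 22 = 2118 + 22 = 2140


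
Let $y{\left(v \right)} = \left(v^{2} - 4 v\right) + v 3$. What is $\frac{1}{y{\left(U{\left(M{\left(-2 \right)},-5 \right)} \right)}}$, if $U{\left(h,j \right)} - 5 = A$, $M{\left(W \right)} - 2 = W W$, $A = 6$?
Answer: $\frac{1}{110} \approx 0.0090909$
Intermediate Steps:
$M{\left(W \right)} = 2 + W^{2}$ ($M{\left(W \right)} = 2 + W W = 2 + W^{2}$)
$U{\left(h,j \right)} = 11$ ($U{\left(h,j \right)} = 5 + 6 = 11$)
$y{\left(v \right)} = v^{2} - v$ ($y{\left(v \right)} = \left(v^{2} - 4 v\right) + 3 v = v^{2} - v$)
$\frac{1}{y{\left(U{\left(M{\left(-2 \right)},-5 \right)} \right)}} = \frac{1}{11 \left(-1 + 11\right)} = \frac{1}{11 \cdot 10} = \frac{1}{110}$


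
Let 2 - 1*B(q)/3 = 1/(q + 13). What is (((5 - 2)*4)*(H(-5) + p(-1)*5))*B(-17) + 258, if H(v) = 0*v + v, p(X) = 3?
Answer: 1068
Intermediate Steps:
H(v) = v (H(v) = 0 + v = v)
B(q) = 6 - 3/(13 + q) (B(q) = 6 - 3/(q + 13) = 6 - 3/(13 + q))
(((5 - 2)*4)*(H(-5) + p(-1)*5))*B(-17) + 258 = (((5 - 2)*4)*(-5 + 3*5))*(3*(25 + 2*(-17))/(13 - 17)) + 258 = ((3*4)*(-5 + 15))*(3*(25 - 34)/(-4)) + 258 = (12*10)*(3*(-¼)*(-9)) + 258 = 120*(27/4) + 258 = 810 + 258 = 1068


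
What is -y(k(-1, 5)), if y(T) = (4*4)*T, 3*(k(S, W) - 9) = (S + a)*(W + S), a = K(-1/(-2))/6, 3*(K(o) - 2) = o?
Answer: -3520/27 ≈ -130.37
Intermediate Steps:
K(o) = 2 + o/3
a = 13/36 (a = (2 + (-1/(-2))/3)/6 = (2 + (-1*(-1/2))/3)*(1/6) = (2 + (1/3)*(1/2))*(1/6) = (2 + 1/6)*(1/6) = (13/6)*(1/6) = 13/36 ≈ 0.36111)
k(S, W) = 9 + (13/36 + S)*(S + W)/3 (k(S, W) = 9 + ((S + 13/36)*(W + S))/3 = 9 + ((13/36 + S)*(S + W))/3 = 9 + (13/36 + S)*(S + W)/3)
y(T) = 16*T
-y(k(-1, 5)) = -16*(9 + (1/3)*(-1)**2 + (13/108)*(-1) + (13/108)*5 + (1/3)*(-1)*5) = -16*(9 + (1/3)*1 - 13/108 + 65/108 - 5/3) = -16*(9 + 1/3 - 13/108 + 65/108 - 5/3) = -16*220/27 = -1*3520/27 = -3520/27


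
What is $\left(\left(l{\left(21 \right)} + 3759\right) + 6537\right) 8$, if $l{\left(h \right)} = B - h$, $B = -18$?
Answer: $82056$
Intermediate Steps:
$l{\left(h \right)} = -18 - h$
$\left(\left(l{\left(21 \right)} + 3759\right) + 6537\right) 8 = \left(\left(\left(-18 - 21\right) + 3759\right) + 6537\right) 8 = \left(\left(-39 + 3759\right) + 6537\right) 8 = \left(3720 + 6537\right) 8 = 10257 \cdot 8 = 82056$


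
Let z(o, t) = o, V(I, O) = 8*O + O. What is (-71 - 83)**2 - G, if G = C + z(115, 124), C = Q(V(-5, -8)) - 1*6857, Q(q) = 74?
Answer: 30384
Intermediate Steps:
V(I, O) = 9*O
C = -6783 (C = 74 - 1*6857 = 74 - 6857 = -6783)
G = -6668 (G = -6783 + 115 = -6668)
(-71 - 83)**2 - G = (-71 - 83)**2 - 1*(-6668) = (-154)**2 + 6668 = 23716 + 6668 = 30384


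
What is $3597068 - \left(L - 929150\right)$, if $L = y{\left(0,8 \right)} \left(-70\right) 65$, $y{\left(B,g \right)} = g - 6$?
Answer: $4535318$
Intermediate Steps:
$y{\left(B,g \right)} = -6 + g$ ($y{\left(B,g \right)} = g - 6 = -6 + g$)
$L = -9100$ ($L = \left(-6 + 8\right) \left(-70\right) 65 = 2 \left(-70\right) 65 = \left(-140\right) 65 = -9100$)
$3597068 - \left(L - 929150\right) = 3597068 - \left(-9100 - 929150\right) = 3597068 - -938250 = 3597068 + 938250 = 4535318$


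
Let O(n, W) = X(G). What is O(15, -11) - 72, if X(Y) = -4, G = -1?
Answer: -76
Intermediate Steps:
O(n, W) = -4
O(15, -11) - 72 = -4 - 72 = -76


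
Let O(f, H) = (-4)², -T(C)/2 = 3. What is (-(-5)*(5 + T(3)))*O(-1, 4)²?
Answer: -1280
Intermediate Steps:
T(C) = -6 (T(C) = -2*3 = -6)
O(f, H) = 16
(-(-5)*(5 + T(3)))*O(-1, 4)² = -(-5)*(5 - 6)*16² = -(-5)*(-1)*256 = -1*5*256 = -5*256 = -1280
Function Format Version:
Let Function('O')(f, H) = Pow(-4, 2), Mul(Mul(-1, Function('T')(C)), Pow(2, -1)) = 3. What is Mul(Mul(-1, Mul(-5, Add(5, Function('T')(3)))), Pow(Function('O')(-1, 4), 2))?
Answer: -1280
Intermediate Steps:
Function('T')(C) = -6 (Function('T')(C) = Mul(-2, 3) = -6)
Function('O')(f, H) = 16
Mul(Mul(-1, Mul(-5, Add(5, Function('T')(3)))), Pow(Function('O')(-1, 4), 2)) = Mul(Mul(-1, Mul(-5, Add(5, -6))), Pow(16, 2)) = Mul(Mul(-1, Mul(-5, -1)), 256) = Mul(Mul(-1, 5), 256) = Mul(-5, 256) = -1280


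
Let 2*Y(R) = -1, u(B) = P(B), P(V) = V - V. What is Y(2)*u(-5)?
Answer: 0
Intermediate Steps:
P(V) = 0
u(B) = 0
Y(R) = -½ (Y(R) = (½)*(-1) = -½)
Y(2)*u(-5) = -½*0 = 0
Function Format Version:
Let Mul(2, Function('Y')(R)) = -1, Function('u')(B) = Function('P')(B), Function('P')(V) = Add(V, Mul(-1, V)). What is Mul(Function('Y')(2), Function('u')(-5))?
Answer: 0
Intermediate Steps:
Function('P')(V) = 0
Function('u')(B) = 0
Function('Y')(R) = Rational(-1, 2) (Function('Y')(R) = Mul(Rational(1, 2), -1) = Rational(-1, 2))
Mul(Function('Y')(2), Function('u')(-5)) = Mul(Rational(-1, 2), 0) = 0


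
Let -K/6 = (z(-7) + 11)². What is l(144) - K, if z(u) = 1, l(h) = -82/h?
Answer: 62167/72 ≈ 863.43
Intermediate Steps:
K = -864 (K = -6*(1 + 11)² = -6*12² = -6*144 = -864)
l(144) - K = -82/144 - 1*(-864) = -82*1/144 + 864 = -41/72 + 864 = 62167/72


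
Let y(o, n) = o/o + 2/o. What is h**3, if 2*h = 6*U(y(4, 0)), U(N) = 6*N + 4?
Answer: 59319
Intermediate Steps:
y(o, n) = 1 + 2/o
U(N) = 4 + 6*N
h = 39 (h = (6*(4 + 6*((2 + 4)/4)))/2 = (6*(4 + 6*((1/4)*6)))/2 = (6*(4 + 6*(3/2)))/2 = (6*(4 + 9))/2 = (6*13)/2 = (1/2)*78 = 39)
h**3 = 39**3 = 59319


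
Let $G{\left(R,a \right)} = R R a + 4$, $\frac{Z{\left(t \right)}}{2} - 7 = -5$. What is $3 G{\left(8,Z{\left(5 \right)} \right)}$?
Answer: $780$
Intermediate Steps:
$Z{\left(t \right)} = 4$ ($Z{\left(t \right)} = 14 + 2 \left(-5\right) = 14 - 10 = 4$)
$G{\left(R,a \right)} = 4 + a R^{2}$ ($G{\left(R,a \right)} = R^{2} a + 4 = a R^{2} + 4 = 4 + a R^{2}$)
$3 G{\left(8,Z{\left(5 \right)} \right)} = 3 \left(4 + 4 \cdot 8^{2}\right) = 3 \left(4 + 4 \cdot 64\right) = 3 \left(4 + 256\right) = 3 \cdot 260 = 780$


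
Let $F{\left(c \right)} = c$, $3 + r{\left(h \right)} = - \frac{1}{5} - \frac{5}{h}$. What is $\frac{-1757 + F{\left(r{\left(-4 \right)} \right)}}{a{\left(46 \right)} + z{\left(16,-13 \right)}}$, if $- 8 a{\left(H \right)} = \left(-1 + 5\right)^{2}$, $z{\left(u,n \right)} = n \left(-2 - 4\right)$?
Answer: $- \frac{35179}{1520} \approx -23.144$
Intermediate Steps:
$r{\left(h \right)} = - \frac{16}{5} - \frac{5}{h}$ ($r{\left(h \right)} = -3 - \left(\frac{1}{5} + \frac{5}{h}\right) = - \frac{16}{5} - \frac{5}{h}$)
$z{\left(u,n \right)} = - 6 n$ ($z{\left(u,n \right)} = n \left(-6\right) = - 6 n$)
$a{\left(H \right)} = -2$ ($a{\left(H \right)} = - \frac{\left(-1 + 5\right)^{2}}{8} = - \frac{4^{2}}{8} = \left(- \frac{1}{8}\right) 16 = -2$)
$\frac{-1757 + F{\left(r{\left(-4 \right)} \right)}}{a{\left(46 \right)} + z{\left(16,-13 \right)}} = \frac{-1757 - \left(\frac{16}{5} + \frac{5}{-4}\right)}{-2 - -78} = \frac{-1757 - \frac{39}{20}}{-2 + 78} = \frac{-1757 + \left(- \frac{16}{5} + \frac{5}{4}\right)}{76} = \left(-1757 - \frac{39}{20}\right) \frac{1}{76} = \left(- \frac{35179}{20}\right) \frac{1}{76} = - \frac{35179}{1520}$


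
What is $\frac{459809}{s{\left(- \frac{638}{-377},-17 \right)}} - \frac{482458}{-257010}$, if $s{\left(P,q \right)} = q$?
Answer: $- \frac{59083654652}{2184585} \approx -27046.0$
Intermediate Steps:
$\frac{459809}{s{\left(- \frac{638}{-377},-17 \right)}} - \frac{482458}{-257010} = \frac{459809}{-17} - \frac{482458}{-257010} = 459809 \left(- \frac{1}{17}\right) - - \frac{241229}{128505} = - \frac{459809}{17} + \frac{241229}{128505} = - \frac{59083654652}{2184585}$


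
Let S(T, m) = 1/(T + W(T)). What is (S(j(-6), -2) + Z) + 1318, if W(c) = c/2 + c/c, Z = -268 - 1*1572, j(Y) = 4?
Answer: -3653/7 ≈ -521.86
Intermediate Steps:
Z = -1840 (Z = -268 - 1572 = -1840)
W(c) = 1 + c/2 (W(c) = c*(½) + 1 = c/2 + 1 = 1 + c/2)
S(T, m) = 1/(1 + 3*T/2) (S(T, m) = 1/(T + (1 + T/2)) = 1/(1 + 3*T/2))
(S(j(-6), -2) + Z) + 1318 = (2/(2 + 3*4) - 1840) + 1318 = (2/(2 + 12) - 1840) + 1318 = (2/14 - 1840) + 1318 = (2*(1/14) - 1840) + 1318 = (⅐ - 1840) + 1318 = -12879/7 + 1318 = -3653/7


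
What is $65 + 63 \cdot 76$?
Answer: $4853$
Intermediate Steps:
$65 + 63 \cdot 76 = 65 + 4788 = 4853$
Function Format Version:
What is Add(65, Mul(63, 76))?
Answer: 4853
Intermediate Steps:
Add(65, Mul(63, 76)) = Add(65, 4788) = 4853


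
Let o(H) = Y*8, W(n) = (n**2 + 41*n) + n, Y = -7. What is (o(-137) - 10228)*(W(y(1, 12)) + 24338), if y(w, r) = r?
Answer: -256956024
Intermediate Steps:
W(n) = n**2 + 42*n
o(H) = -56 (o(H) = -7*8 = -56)
(o(-137) - 10228)*(W(y(1, 12)) + 24338) = (-56 - 10228)*(12*(42 + 12) + 24338) = -10284*(12*54 + 24338) = -10284*(648 + 24338) = -10284*24986 = -256956024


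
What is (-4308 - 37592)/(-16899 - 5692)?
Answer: 41900/22591 ≈ 1.8547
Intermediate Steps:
(-4308 - 37592)/(-16899 - 5692) = -41900/(-22591) = -41900*(-1/22591) = 41900/22591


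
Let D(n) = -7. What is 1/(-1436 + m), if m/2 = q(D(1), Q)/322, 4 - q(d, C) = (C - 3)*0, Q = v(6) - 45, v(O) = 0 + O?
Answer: -161/231192 ≈ -0.00069639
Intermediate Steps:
v(O) = O
Q = -39 (Q = 6 - 45 = -39)
q(d, C) = 4 (q(d, C) = 4 - (C - 3)*0 = 4 - (-3 + C)*0 = 4 - 1*0 = 4 + 0 = 4)
m = 4/161 (m = 2*(4/322) = 2*(4*(1/322)) = 2*(2/161) = 4/161 ≈ 0.024845)
1/(-1436 + m) = 1/(-1436 + 4/161) = 1/(-231192/161) = -161/231192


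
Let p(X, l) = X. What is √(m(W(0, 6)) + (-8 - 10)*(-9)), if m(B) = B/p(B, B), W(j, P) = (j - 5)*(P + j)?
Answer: √163 ≈ 12.767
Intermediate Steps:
W(j, P) = (-5 + j)*(P + j)
m(B) = 1 (m(B) = B/B = 1)
√(m(W(0, 6)) + (-8 - 10)*(-9)) = √(1 + (-8 - 10)*(-9)) = √(1 - 18*(-9)) = √(1 + 162) = √163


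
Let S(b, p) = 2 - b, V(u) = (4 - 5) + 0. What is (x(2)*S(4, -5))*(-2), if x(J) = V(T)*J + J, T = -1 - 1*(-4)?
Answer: 0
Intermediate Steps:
T = 3 (T = -1 + 4 = 3)
V(u) = -1 (V(u) = -1 + 0 = -1)
x(J) = 0 (x(J) = -J + J = 0)
(x(2)*S(4, -5))*(-2) = (0*(2 - 1*4))*(-2) = (0*(2 - 4))*(-2) = (0*(-2))*(-2) = 0*(-2) = 0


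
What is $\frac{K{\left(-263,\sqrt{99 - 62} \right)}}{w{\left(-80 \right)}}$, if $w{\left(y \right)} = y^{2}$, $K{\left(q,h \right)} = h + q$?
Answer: $- \frac{263}{6400} + \frac{\sqrt{37}}{6400} \approx -0.040143$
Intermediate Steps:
$\frac{K{\left(-263,\sqrt{99 - 62} \right)}}{w{\left(-80 \right)}} = \frac{\sqrt{99 - 62} - 263}{\left(-80\right)^{2}} = \frac{\sqrt{37} - 263}{6400} = \left(-263 + \sqrt{37}\right) \frac{1}{6400} = - \frac{263}{6400} + \frac{\sqrt{37}}{6400}$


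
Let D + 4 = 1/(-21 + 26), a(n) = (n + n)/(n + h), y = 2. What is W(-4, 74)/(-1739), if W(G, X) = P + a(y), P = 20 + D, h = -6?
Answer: -76/8695 ≈ -0.0087406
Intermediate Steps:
a(n) = 2*n/(-6 + n) (a(n) = (n + n)/(n - 6) = (2*n)/(-6 + n) = 2*n/(-6 + n))
D = -19/5 (D = -4 + 1/(-21 + 26) = -4 + 1/5 = -4 + ⅕ = -19/5 ≈ -3.8000)
P = 81/5 (P = 20 - 19/5 = 81/5 ≈ 16.200)
W(G, X) = 76/5 (W(G, X) = 81/5 + 2*2/(-6 + 2) = 81/5 + 2*2/(-4) = 81/5 + 2*2*(-¼) = 81/5 - 1 = 76/5)
W(-4, 74)/(-1739) = (76/5)/(-1739) = (76/5)*(-1/1739) = -76/8695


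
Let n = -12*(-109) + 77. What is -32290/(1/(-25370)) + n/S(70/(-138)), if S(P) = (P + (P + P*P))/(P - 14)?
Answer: 84380055059/103 ≈ 8.1922e+8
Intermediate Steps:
S(P) = (P² + 2*P)/(-14 + P) (S(P) = (P + (P + P²))/(-14 + P) = (P² + 2*P)/(-14 + P))
n = 1385 (n = 1308 + 77 = 1385)
-32290/(1/(-25370)) + n/S(70/(-138)) = -32290/(1/(-25370)) + 1385/(((70/(-138))*(2 + 70/(-138))/(-14 + 70/(-138)))) = -32290/(-1/25370) + 1385/(((70*(-1/138))*(2 + 70*(-1/138))/(-14 + 70*(-1/138)))) = -32290*(-25370) + 1385/((-35*(2 - 35/69)/(69*(-14 - 35/69)))) = 819197300 + 1385/((-35/69*103/69/(-1001/69))) = 819197300 + 1385/((-35/69*(-69/1001)*103/69)) = 819197300 + 1385/(515/9867) = 819197300 + 1385*(9867/515) = 819197300 + 2733159/103 = 84380055059/103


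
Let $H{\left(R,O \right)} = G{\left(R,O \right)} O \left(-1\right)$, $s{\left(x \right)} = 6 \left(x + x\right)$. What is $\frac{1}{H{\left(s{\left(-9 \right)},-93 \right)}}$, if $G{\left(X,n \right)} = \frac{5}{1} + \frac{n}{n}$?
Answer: $\frac{1}{558} \approx 0.0017921$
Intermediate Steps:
$G{\left(X,n \right)} = 6$ ($G{\left(X,n \right)} = 5 \cdot 1 + 1 = 5 + 1 = 6$)
$s{\left(x \right)} = 12 x$ ($s{\left(x \right)} = 6 \cdot 2 x = 12 x$)
$H{\left(R,O \right)} = - 6 O$ ($H{\left(R,O \right)} = 6 O \left(-1\right) = - 6 O$)
$\frac{1}{H{\left(s{\left(-9 \right)},-93 \right)}} = \frac{1}{\left(-6\right) \left(-93\right)} = \frac{1}{558}$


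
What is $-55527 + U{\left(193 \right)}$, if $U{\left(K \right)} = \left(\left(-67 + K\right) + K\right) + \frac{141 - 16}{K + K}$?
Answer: $- \frac{21310163}{386} \approx -55208.0$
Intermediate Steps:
$U{\left(K \right)} = -67 + 2 K + \frac{125}{2 K}$ ($U{\left(K \right)} = \left(-67 + 2 K\right) + \frac{125}{2 K} = -67 + 2 K + \frac{125}{2 K}$)
$-55527 + U{\left(193 \right)} = -55527 + \left(-67 + 2 \cdot 193 + \frac{125}{2 \cdot 193}\right) = -55527 + \left(-67 + 386 + \frac{125}{2} \cdot \frac{1}{193}\right) = -55527 + \left(-67 + 386 + \frac{125}{386}\right) = -55527 + \frac{123259}{386} = - \frac{21310163}{386}$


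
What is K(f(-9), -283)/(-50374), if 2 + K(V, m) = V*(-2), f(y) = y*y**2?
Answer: -728/25187 ≈ -0.028904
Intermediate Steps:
f(y) = y**3
K(V, m) = -2 - 2*V (K(V, m) = -2 + V*(-2) = -2 - 2*V)
K(f(-9), -283)/(-50374) = (-2 - 2*(-9)**3)/(-50374) = (-2 - 2*(-729))*(-1/50374) = (-2 + 1458)*(-1/50374) = 1456*(-1/50374) = -728/25187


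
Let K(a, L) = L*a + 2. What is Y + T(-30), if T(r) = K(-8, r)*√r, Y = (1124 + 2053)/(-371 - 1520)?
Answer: -3177/1891 + 242*I*√30 ≈ -1.6801 + 1325.5*I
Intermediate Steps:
K(a, L) = 2 + L*a
Y = -3177/1891 (Y = 3177/(-1891) = 3177*(-1/1891) = -3177/1891 ≈ -1.6801)
T(r) = √r*(2 - 8*r) (T(r) = (2 + r*(-8))*√r = (2 - 8*r)*√r = √r*(2 - 8*r))
Y + T(-30) = -3177/1891 + √(-30)*(2 - 8*(-30)) = -3177/1891 + (I*√30)*(2 + 240) = -3177/1891 + (I*√30)*242 = -3177/1891 + 242*I*√30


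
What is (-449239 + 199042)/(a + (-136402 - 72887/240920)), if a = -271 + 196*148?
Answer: 60277461240/25938724687 ≈ 2.3238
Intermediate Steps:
a = 28737 (a = -271 + 29008 = 28737)
(-449239 + 199042)/(a + (-136402 - 72887/240920)) = (-449239 + 199042)/(28737 + (-136402 - 72887/240920)) = -250197/(28737 + (-136402 - 72887*1/240920)) = -250197/(28737 + (-136402 - 72887/240920)) = -250197/(28737 - 32862042727/240920) = -250197/(-25938724687/240920) = -250197*(-240920/25938724687) = 60277461240/25938724687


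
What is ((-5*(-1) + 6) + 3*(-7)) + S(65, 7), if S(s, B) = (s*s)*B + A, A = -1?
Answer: 29564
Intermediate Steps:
S(s, B) = -1 + B*s² (S(s, B) = (s*s)*B - 1 = s²*B - 1 = B*s² - 1 = -1 + B*s²)
((-5*(-1) + 6) + 3*(-7)) + S(65, 7) = ((-5*(-1) + 6) + 3*(-7)) + (-1 + 7*65²) = ((5 + 6) - 21) + (-1 + 7*4225) = (11 - 21) + (-1 + 29575) = -10 + 29574 = 29564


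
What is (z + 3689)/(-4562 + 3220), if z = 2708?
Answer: -6397/1342 ≈ -4.7668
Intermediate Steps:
(z + 3689)/(-4562 + 3220) = (2708 + 3689)/(-4562 + 3220) = 6397/(-1342) = 6397*(-1/1342) = -6397/1342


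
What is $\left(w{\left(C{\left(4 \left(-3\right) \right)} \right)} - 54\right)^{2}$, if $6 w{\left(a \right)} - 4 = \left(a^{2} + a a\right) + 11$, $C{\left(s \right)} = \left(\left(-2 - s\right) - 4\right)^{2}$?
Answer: $\frac{579121}{4} \approx 1.4478 \cdot 10^{5}$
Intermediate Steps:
$C{\left(s \right)} = \left(-6 - s\right)^{2}$
$w{\left(a \right)} = \frac{5}{2} + \frac{a^{2}}{3}$ ($w{\left(a \right)} = \frac{2}{3} + \frac{\left(a^{2} + a a\right) + 11}{6} = \frac{2}{3} + \frac{\left(a^{2} + a^{2}\right) + 11}{6} = \frac{2}{3} + \frac{2 a^{2} + 11}{6} = \frac{2}{3} + \frac{11 + 2 a^{2}}{6} = \frac{2}{3} + \left(\frac{11}{6} + \frac{a^{2}}{3}\right) = \frac{5}{2} + \frac{a^{2}}{3}$)
$\left(w{\left(C{\left(4 \left(-3\right) \right)} \right)} - 54\right)^{2} = \left(\left(\frac{5}{2} + \frac{\left(\left(6 + 4 \left(-3\right)\right)^{2}\right)^{2}}{3}\right) - 54\right)^{2} = \left(\left(\frac{5}{2} + \frac{\left(\left(6 - 12\right)^{2}\right)^{2}}{3}\right) - 54\right)^{2} = \left(\left(\frac{5}{2} + \frac{\left(\left(-6\right)^{2}\right)^{2}}{3}\right) - 54\right)^{2} = \left(\left(\frac{5}{2} + \frac{36^{2}}{3}\right) - 54\right)^{2} = \left(\left(\frac{5}{2} + \frac{1}{3} \cdot 1296\right) - 54\right)^{2} = \left(\left(\frac{5}{2} + 432\right) - 54\right)^{2} = \left(\frac{869}{2} - 54\right)^{2} = \left(\frac{761}{2}\right)^{2} = \frac{579121}{4}$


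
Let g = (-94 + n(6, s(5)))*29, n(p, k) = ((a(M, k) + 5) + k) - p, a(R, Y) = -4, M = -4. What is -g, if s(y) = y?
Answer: 2726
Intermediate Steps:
n(p, k) = 1 + k - p (n(p, k) = ((-4 + 5) + k) - p = (1 + k) - p = 1 + k - p)
g = -2726 (g = (-94 + (1 + 5 - 1*6))*29 = (-94 + (1 + 5 - 6))*29 = (-94 + 0)*29 = -94*29 = -2726)
-g = -1*(-2726) = 2726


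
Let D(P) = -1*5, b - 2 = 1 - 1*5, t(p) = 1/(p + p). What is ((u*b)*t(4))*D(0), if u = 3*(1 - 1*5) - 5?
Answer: -85/4 ≈ -21.250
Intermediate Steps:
t(p) = 1/(2*p)
b = -2 (b = 2 + (1 - 1*5) = 2 + (1 - 5) = 2 - 4 = -2)
D(P) = -5
u = -17 (u = 3*(1 - 5) - 5 = 3*(-4) - 5 = -12 - 5 = -17)
((u*b)*t(4))*D(0) = ((-17*(-2))*((1/2)/4))*(-5) = (34*((1/2)*(1/4)))*(-5) = (34*(1/8))*(-5) = (17/4)*(-5) = -85/4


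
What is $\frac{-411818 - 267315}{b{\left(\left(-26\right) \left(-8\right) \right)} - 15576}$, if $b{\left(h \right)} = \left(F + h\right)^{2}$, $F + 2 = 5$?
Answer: $- \frac{97019}{4135} \approx -23.463$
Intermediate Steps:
$F = 3$ ($F = -2 + 5 = 3$)
$b{\left(h \right)} = \left(3 + h\right)^{2}$
$\frac{-411818 - 267315}{b{\left(\left(-26\right) \left(-8\right) \right)} - 15576} = \frac{-411818 - 267315}{\left(3 - -208\right)^{2} - 15576} = - \frac{679133}{\left(3 + 208\right)^{2} - 15576} = - \frac{679133}{211^{2} - 15576} = - \frac{679133}{44521 - 15576} = - \frac{679133}{28945} = \left(-679133\right) \frac{1}{28945} = - \frac{97019}{4135}$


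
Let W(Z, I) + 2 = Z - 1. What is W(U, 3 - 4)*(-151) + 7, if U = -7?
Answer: 1517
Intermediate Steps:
W(Z, I) = -3 + Z (W(Z, I) = -2 + (Z - 1) = -2 + (-1 + Z) = -3 + Z)
W(U, 3 - 4)*(-151) + 7 = (-3 - 7)*(-151) + 7 = -10*(-151) + 7 = 1510 + 7 = 1517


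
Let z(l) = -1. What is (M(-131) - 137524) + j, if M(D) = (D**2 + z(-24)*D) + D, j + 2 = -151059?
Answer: -271424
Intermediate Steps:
j = -151061 (j = -2 - 151059 = -151061)
M(D) = D**2 (M(D) = (D**2 - D) + D = D**2)
(M(-131) - 137524) + j = ((-131)**2 - 137524) - 151061 = (17161 - 137524) - 151061 = -120363 - 151061 = -271424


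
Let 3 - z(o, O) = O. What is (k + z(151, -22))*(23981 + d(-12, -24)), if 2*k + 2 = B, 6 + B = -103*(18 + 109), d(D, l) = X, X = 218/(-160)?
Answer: -25013639469/160 ≈ -1.5634e+8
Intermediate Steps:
X = -109/80 (X = 218*(-1/160) = -109/80 ≈ -1.3625)
d(D, l) = -109/80
B = -13087 (B = -6 - 103*(18 + 109) = -6 - 103*127 = -6 - 13081 = -13087)
z(o, O) = 3 - O
k = -13089/2 (k = -1 + (1/2)*(-13087) = -1 - 13087/2 = -13089/2 ≈ -6544.5)
(k + z(151, -22))*(23981 + d(-12, -24)) = (-13089/2 + (3 - 1*(-22)))*(23981 - 109/80) = (-13089/2 + (3 + 22))*(1918371/80) = (-13089/2 + 25)*(1918371/80) = -13039/2*1918371/80 = -25013639469/160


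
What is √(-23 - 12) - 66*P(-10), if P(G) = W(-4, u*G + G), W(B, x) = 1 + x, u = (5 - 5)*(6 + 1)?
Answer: 594 + I*√35 ≈ 594.0 + 5.9161*I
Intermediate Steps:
u = 0 (u = 0*7 = 0)
P(G) = 1 + G (P(G) = 1 + (0*G + G) = 1 + (0 + G) = 1 + G)
√(-23 - 12) - 66*P(-10) = √(-23 - 12) - 66*(1 - 10) = √(-35) - 66*(-9) = I*√35 + 594 = 594 + I*√35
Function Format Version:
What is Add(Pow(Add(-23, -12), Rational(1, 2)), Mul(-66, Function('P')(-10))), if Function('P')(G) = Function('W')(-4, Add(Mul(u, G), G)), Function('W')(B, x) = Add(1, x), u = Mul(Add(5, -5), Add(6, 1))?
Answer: Add(594, Mul(I, Pow(35, Rational(1, 2)))) ≈ Add(594.00, Mul(5.9161, I))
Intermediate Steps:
u = 0 (u = Mul(0, 7) = 0)
Function('P')(G) = Add(1, G) (Function('P')(G) = Add(1, Add(Mul(0, G), G)) = Add(1, Add(0, G)) = Add(1, G))
Add(Pow(Add(-23, -12), Rational(1, 2)), Mul(-66, Function('P')(-10))) = Add(Pow(Add(-23, -12), Rational(1, 2)), Mul(-66, Add(1, -10))) = Add(Pow(-35, Rational(1, 2)), Mul(-66, -9)) = Add(Mul(I, Pow(35, Rational(1, 2))), 594) = Add(594, Mul(I, Pow(35, Rational(1, 2))))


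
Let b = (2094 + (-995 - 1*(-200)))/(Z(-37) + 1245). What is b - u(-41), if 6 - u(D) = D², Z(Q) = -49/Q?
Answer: 77289013/46114 ≈ 1676.0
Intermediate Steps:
u(D) = 6 - D²
b = 48063/46114 (b = (2094 + (-995 - 1*(-200)))/(-49/(-37) + 1245) = (2094 + (-995 + 200))/(-49*(-1/37) + 1245) = (2094 - 795)/(49/37 + 1245) = 1299/(46114/37) = 1299*(37/46114) = 48063/46114 ≈ 1.0423)
b - u(-41) = 48063/46114 - (6 - 1*(-41)²) = 48063/46114 - (6 - 1*1681) = 48063/46114 - (6 - 1681) = 48063/46114 - 1*(-1675) = 48063/46114 + 1675 = 77289013/46114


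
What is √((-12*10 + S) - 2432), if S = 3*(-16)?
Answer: 10*I*√26 ≈ 50.99*I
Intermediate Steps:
S = -48
√((-12*10 + S) - 2432) = √((-12*10 - 48) - 2432) = √((-120 - 48) - 2432) = √(-168 - 2432) = √(-2600) = 10*I*√26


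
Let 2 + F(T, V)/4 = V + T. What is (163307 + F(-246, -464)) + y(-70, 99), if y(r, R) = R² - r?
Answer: 170330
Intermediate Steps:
F(T, V) = -8 + 4*T + 4*V (F(T, V) = -8 + 4*(V + T) = -8 + 4*(T + V) = -8 + (4*T + 4*V) = -8 + 4*T + 4*V)
(163307 + F(-246, -464)) + y(-70, 99) = (163307 + (-8 + 4*(-246) + 4*(-464))) + (99² - 1*(-70)) = (163307 + (-8 - 984 - 1856)) + (9801 + 70) = (163307 - 2848) + 9871 = 160459 + 9871 = 170330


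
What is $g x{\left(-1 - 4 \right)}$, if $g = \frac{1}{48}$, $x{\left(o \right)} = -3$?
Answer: $- \frac{1}{16} \approx -0.0625$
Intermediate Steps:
$g = \frac{1}{48} \approx 0.020833$
$g x{\left(-1 - 4 \right)} = \frac{1}{48} \left(-3\right) = - \frac{1}{16}$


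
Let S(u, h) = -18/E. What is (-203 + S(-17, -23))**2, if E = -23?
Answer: 21631801/529 ≈ 40892.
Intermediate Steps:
S(u, h) = 18/23 (S(u, h) = -18/(-23) = -18*(-1/23) = 18/23)
(-203 + S(-17, -23))**2 = (-203 + 18/23)**2 = (-4651/23)**2 = 21631801/529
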